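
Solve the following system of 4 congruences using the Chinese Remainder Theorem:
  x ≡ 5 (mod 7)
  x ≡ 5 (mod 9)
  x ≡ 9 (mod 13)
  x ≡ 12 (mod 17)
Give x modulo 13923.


Product of moduli M = 7 · 9 · 13 · 17 = 13923.
Merge one congruence at a time:
  Start: x ≡ 5 (mod 7).
  Combine with x ≡ 5 (mod 9); new modulus lcm = 63.
    Write x = 5 + 7·t and substitute into x ≡ 5 (mod 9): 7·t ≡ 5 − 5 = 0 (mod 9).
    The inverse of 7 mod 9 is 4 (since 7·4 = 28 = 3·9 + 1), so t ≡ 4·0 = 0 ≡ 0 (mod 9).
    Then x = 5 + 7·0 = 5, valid modulo lcm(7, 9) = 63: x ≡ 5 (mod 63).
  Combine with x ≡ 9 (mod 13); new modulus lcm = 819.
    Write x = 5 + 63·t and substitute into x ≡ 9 (mod 13): 63·t ≡ 9 − 5 = 4 (mod 13).
    Reduce coefficients mod 13: 11·t ≡ 4 (mod 13).
    The inverse of 11 mod 13 is 6 (since 11·6 = 66 = 5·13 + 1), so t ≡ 6·4 = 24 ≡ 11 (mod 13).
    Then x = 5 + 63·11 = 698, valid modulo lcm(63, 13) = 819: x ≡ 698 (mod 819).
  Combine with x ≡ 12 (mod 17); new modulus lcm = 13923.
    Write x = 698 + 819·t and substitute into x ≡ 12 (mod 17): 819·t ≡ 12 − 698 = -686 (mod 17).
    Reduce coefficients mod 17: 3·t ≡ 11 (mod 17).
    The inverse of 3 mod 17 is 6 (since 3·6 = 18 = 1·17 + 1), so t ≡ 6·11 = 66 ≡ 15 (mod 17).
    Then x = 698 + 819·15 = 12983, valid modulo lcm(819, 17) = 13923: x ≡ 12983 (mod 13923).
Verify against each original: 12983 mod 7 = 5, 12983 mod 9 = 5, 12983 mod 13 = 9, 12983 mod 17 = 12.

x ≡ 12983 (mod 13923).


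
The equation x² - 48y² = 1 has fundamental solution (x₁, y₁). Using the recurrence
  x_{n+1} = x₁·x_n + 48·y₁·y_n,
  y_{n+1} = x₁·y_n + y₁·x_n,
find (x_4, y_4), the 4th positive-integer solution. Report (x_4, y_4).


Step 1: Find the fundamental solution (x₁, y₁) of x² - 48y² = 1.
  Expand √48 as a continued fraction. a₀ = ⌊√48⌋ = 6; iterate m_{k+1} = d_k·a_k − m_k, d_{k+1} = (48 − m_{k+1}²)/d_k, a_{k+1} = ⌊(a₀ + m_{k+1})/d_{k+1}⌋ (starting m₀ = 0, d₀ = 1), with convergents p_k = a_k·p_{k-1} + p_{k-2}, q_k = a_k·q_{k-1} + q_{k-2} (p₋₁ = 1, q₋₁ = 0):
  k = 0: a₀ = 6; p₀/q₀ = 6/1; p₀² − 48·q₀² = 36 − 48 = -12.
  k = 1: m = 6, d = 12, a = ⌊(6 + 6)/12⌋ = 1; p/q = (1·6 + 1)/(1·1 + 0) = 7/1; p² − 48·q² = 49 − 48 = 1.
  The first convergent with p² − 48·q² = 1 gives the fundamental solution (x₁, y₁) = (7, 1).
Step 2: Apply the recurrence (x_{n+1}, y_{n+1}) = (x₁x_n + 48y₁y_n, x₁y_n + y₁x_n) repeatedly.
  From (x_1, y_1) = (7, 1): x_2 = 7·7 + 48·1·1 = 97; y_2 = 7·1 + 1·7 = 14.
  From (x_2, y_2) = (97, 14): x_3 = 7·97 + 48·1·14 = 1351; y_3 = 7·14 + 1·97 = 195.
  From (x_3, y_3) = (1351, 195): x_4 = 7·1351 + 48·1·195 = 18817; y_4 = 7·195 + 1·1351 = 2716.
Step 3: Verify x_4² - 48·y_4² = 354079489 - 354079488 = 1 (should be 1). ✓

(x_1, y_1) = (7, 1); (x_4, y_4) = (18817, 2716).


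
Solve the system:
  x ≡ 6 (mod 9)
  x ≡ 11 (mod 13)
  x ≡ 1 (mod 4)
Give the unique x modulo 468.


Moduli 9, 13, 4 are pairwise coprime; by CRT there is a unique solution modulo M = 9 · 13 · 4 = 468.
Solve pairwise, accumulating the modulus:
  Start with x ≡ 6 (mod 9).
  Combine with x ≡ 11 (mod 13): since gcd(9, 13) = 1, we get a unique residue mod 117.
    Write x = 6 + 9·t and substitute into x ≡ 11 (mod 13): 9·t ≡ 11 − 6 = 5 (mod 13).
    The inverse of 9 mod 13 is 3 (since 9·3 = 27 = 2·13 + 1), so t ≡ 3·5 = 15 ≡ 2 (mod 13).
    Then x = 6 + 9·2 = 24, valid modulo lcm(9, 13) = 117: x ≡ 24 (mod 117).
  Combine with x ≡ 1 (mod 4): since gcd(117, 4) = 1, we get a unique residue mod 468.
    Write x = 24 + 117·t and substitute into x ≡ 1 (mod 4): 117·t ≡ 1 − 24 = -23 (mod 4).
    Reduce coefficients mod 4: 1·t ≡ 1 (mod 4).
    So t ≡ 1 (mod 4).
    Then x = 24 + 117·1 = 141, valid modulo lcm(117, 4) = 468: x ≡ 141 (mod 468).
Verify: 141 mod 9 = 6 ✓, 141 mod 13 = 11 ✓, 141 mod 4 = 1 ✓.

x ≡ 141 (mod 468).


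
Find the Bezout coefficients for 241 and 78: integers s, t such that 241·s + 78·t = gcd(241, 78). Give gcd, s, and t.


Euclidean algorithm on (241, 78) — divide until remainder is 0:
  241 = 3 · 78 + 7
  78 = 11 · 7 + 1
  7 = 7 · 1 + 0
gcd(241, 78) = 1.
Track Bezout coefficients alongside the remainders: start with r₀ = 241 = a·1 + b·0 (s = 1, t = 0) and r₁ = 78 = a·0 + b·1 (s = 0, t = 1); each new remainder r_{k+1} = r_{k-1} − q_k·r_k inherits s_{k+1} = s_{k-1} − q_k·s_k, t_{k+1} = t_{k-1} − q_k·t_k, so r_k = a·s_k + b·t_k at every step:
  q = 3: r = 7, s = 1 − 3·0 = 1, t = 0 − 3·1 = -3  (check: 241·1 + 78·(-3) = 7)
  q = 11: r = 1, s = 0 − 11·1 = -11, t = 1 − 11·(-3) = 34  (check: 241·(-11) + 78·34 = 1)
The row with r = 1 (the gcd) gives the Bezout coefficients s = -11, t = 34.
Result: 241 · (-11) + 78 · (34) = 1.

gcd(241, 78) = 1; s = -11, t = 34 (check: 241·(-11) + 78·34 = 1).


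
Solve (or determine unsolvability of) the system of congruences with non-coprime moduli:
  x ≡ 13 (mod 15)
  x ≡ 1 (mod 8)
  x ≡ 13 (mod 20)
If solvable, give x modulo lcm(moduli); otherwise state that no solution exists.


Moduli 15, 8, 20 are not pairwise coprime, so CRT works modulo lcm(m_i) when all pairwise compatibility conditions hold.
Pairwise compatibility: gcd(m_i, m_j) must divide a_i - a_j for every pair.
Merge one congruence at a time:
  Start: x ≡ 13 (mod 15).
  Combine with x ≡ 1 (mod 8): gcd(15, 8) = 1; 1 - 13 = -12, which IS divisible by 1, so compatible.
    Write x = 13 + 15·t and substitute into x ≡ 1 (mod 8): 15·t ≡ 1 − 13 = -12 (mod 8).
    Reduce coefficients mod 8: 7·t ≡ 4 (mod 8).
    The inverse of 7 mod 8 is 7 (since 7·7 = 49 = 6·8 + 1), so t ≡ 7·4 = 28 ≡ 4 (mod 8).
    Then x = 13 + 15·4 = 73, valid modulo lcm(15, 8) = 120: x ≡ 73 (mod 120).
  Combine with x ≡ 13 (mod 20): gcd(120, 20) = 20; 13 - 73 = -60, which IS divisible by 20, so compatible.
    Write x = 73 + 120·t and substitute into x ≡ 13 (mod 20): 120·t ≡ 13 − 73 = -60 (mod 20).
    Divide the congruence (and modulus) by g = 20: 6·t ≡ -3 (mod 1).
    Modulo 1 every t works; take t = 0.
    Then x = 73 + 120·0 = 73, valid modulo lcm(120, 20) = 120: x ≡ 73 (mod 120).
Verify: 73 mod 15 = 13, 73 mod 8 = 1, 73 mod 20 = 13.

x ≡ 73 (mod 120).


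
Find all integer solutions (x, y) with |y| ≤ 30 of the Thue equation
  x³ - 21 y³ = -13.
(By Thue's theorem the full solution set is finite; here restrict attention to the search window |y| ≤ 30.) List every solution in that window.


The equation is x³ - 21y³ = -13. For fixed y, x³ = 21·y³ − 13, so a solution requires the RHS to be a perfect cube.
Strategy: iterate y from -30 to 30, compute RHS = 21·y³ − 13, and check whether it is a (positive or negative) perfect cube.
Check small values of y:
  y = 0: RHS = -13 is not a perfect cube.
  y = 1: RHS = 8 = (2)³ ⇒ x = 2 works.
  y = -1: RHS = -34 is not a perfect cube.
  y = 2: RHS = 155 is not a perfect cube.
  y = -2: RHS = -181 is not a perfect cube.
  y = 3: RHS = 554 is not a perfect cube.
  y = -3: RHS = -580 is not a perfect cube.
Continuing, at y = 4: RHS = 1331 = (11)³ ⇒ x = 11 works.
Searching the remaining y in |y| ≤ 30 finds no further solutions.
Collected solutions: (2, 1), (11, 4).

Solutions (with |y| ≤ 30): (2, 1), (11, 4).


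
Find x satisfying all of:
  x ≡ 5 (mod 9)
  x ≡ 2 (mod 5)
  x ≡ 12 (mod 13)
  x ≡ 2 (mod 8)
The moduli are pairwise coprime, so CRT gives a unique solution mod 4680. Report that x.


Product of moduli M = 9 · 5 · 13 · 8 = 4680.
Merge one congruence at a time:
  Start: x ≡ 5 (mod 9).
  Combine with x ≡ 2 (mod 5); new modulus lcm = 45.
    Write x = 5 + 9·t and substitute into x ≡ 2 (mod 5): 9·t ≡ 2 − 5 = -3 (mod 5).
    Reduce coefficients mod 5: 4·t ≡ 2 (mod 5).
    The inverse of 4 mod 5 is 4 (since 4·4 = 16 = 3·5 + 1), so t ≡ 4·2 = 8 ≡ 3 (mod 5).
    Then x = 5 + 9·3 = 32, valid modulo lcm(9, 5) = 45: x ≡ 32 (mod 45).
  Combine with x ≡ 12 (mod 13); new modulus lcm = 585.
    Write x = 32 + 45·t and substitute into x ≡ 12 (mod 13): 45·t ≡ 12 − 32 = -20 (mod 13).
    Reduce coefficients mod 13: 6·t ≡ 6 (mod 13).
    The inverse of 6 mod 13 is 11 (since 6·11 = 66 = 5·13 + 1), so t ≡ 11·6 = 66 ≡ 1 (mod 13).
    Then x = 32 + 45·1 = 77, valid modulo lcm(45, 13) = 585: x ≡ 77 (mod 585).
  Combine with x ≡ 2 (mod 8); new modulus lcm = 4680.
    Write x = 77 + 585·t and substitute into x ≡ 2 (mod 8): 585·t ≡ 2 − 77 = -75 (mod 8).
    Reduce coefficients mod 8: 1·t ≡ 5 (mod 8).
    So t ≡ 5 (mod 8).
    Then x = 77 + 585·5 = 3002, valid modulo lcm(585, 8) = 4680: x ≡ 3002 (mod 4680).
Verify against each original: 3002 mod 9 = 5, 3002 mod 5 = 2, 3002 mod 13 = 12, 3002 mod 8 = 2.

x ≡ 3002 (mod 4680).


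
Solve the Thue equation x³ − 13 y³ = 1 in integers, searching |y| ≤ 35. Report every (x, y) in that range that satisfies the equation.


The equation is x³ - 13y³ = 1. For fixed y, x³ = 13·y³ + 1, so a solution requires the RHS to be a perfect cube.
Strategy: iterate y from -35 to 35, compute RHS = 13·y³ + 1, and check whether it is a (positive or negative) perfect cube.
Check small values of y:
  y = 0: RHS = 1 = (1)³ ⇒ x = 1 works.
  y = 1: RHS = 14 is not a perfect cube.
  y = -1: RHS = -12 is not a perfect cube.
  y = 2: RHS = 105 is not a perfect cube.
  y = -2: RHS = -103 is not a perfect cube.
  y = 3: RHS = 352 is not a perfect cube.
  y = -3: RHS = -350 is not a perfect cube.
Continuing the search up to |y| = 35 finds no further solutions beyond those listed.
Collected solutions: (1, 0).

Solutions (with |y| ≤ 35): (1, 0).


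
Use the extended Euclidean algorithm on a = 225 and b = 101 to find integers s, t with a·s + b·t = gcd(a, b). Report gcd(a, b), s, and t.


Euclidean algorithm on (225, 101) — divide until remainder is 0:
  225 = 2 · 101 + 23
  101 = 4 · 23 + 9
  23 = 2 · 9 + 5
  9 = 1 · 5 + 4
  5 = 1 · 4 + 1
  4 = 4 · 1 + 0
gcd(225, 101) = 1.
Track Bezout coefficients alongside the remainders: start with r₀ = 225 = a·1 + b·0 (s = 1, t = 0) and r₁ = 101 = a·0 + b·1 (s = 0, t = 1); each new remainder r_{k+1} = r_{k-1} − q_k·r_k inherits s_{k+1} = s_{k-1} − q_k·s_k, t_{k+1} = t_{k-1} − q_k·t_k, so r_k = a·s_k + b·t_k at every step:
  q = 2: r = 23, s = 1 − 2·0 = 1, t = 0 − 2·1 = -2  (check: 225·1 + 101·(-2) = 23)
  q = 4: r = 9, s = 0 − 4·1 = -4, t = 1 − 4·(-2) = 9  (check: 225·(-4) + 101·9 = 9)
  q = 2: r = 5, s = 1 − 2·(-4) = 9, t = -2 − 2·9 = -20  (check: 225·9 + 101·(-20) = 5)
  q = 1: r = 4, s = -4 − 1·9 = -13, t = 9 − 1·(-20) = 29  (check: 225·(-13) + 101·29 = 4)
  q = 1: r = 1, s = 9 − 1·(-13) = 22, t = -20 − 1·29 = -49  (check: 225·22 + 101·(-49) = 1)
The row with r = 1 (the gcd) gives the Bezout coefficients s = 22, t = -49.
Result: 225 · (22) + 101 · (-49) = 1.

gcd(225, 101) = 1; s = 22, t = -49 (check: 225·22 + 101·(-49) = 1).


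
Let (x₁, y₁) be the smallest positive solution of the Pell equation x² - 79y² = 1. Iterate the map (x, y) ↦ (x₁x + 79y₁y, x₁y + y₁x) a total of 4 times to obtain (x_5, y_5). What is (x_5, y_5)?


Step 1: Find the fundamental solution (x₁, y₁) of x² - 79y² = 1.
  Expand √79 as a continued fraction. a₀ = ⌊√79⌋ = 8; iterate m_{k+1} = d_k·a_k − m_k, d_{k+1} = (79 − m_{k+1}²)/d_k, a_{k+1} = ⌊(a₀ + m_{k+1})/d_{k+1}⌋ (starting m₀ = 0, d₀ = 1), with convergents p_k = a_k·p_{k-1} + p_{k-2}, q_k = a_k·q_{k-1} + q_{k-2} (p₋₁ = 1, q₋₁ = 0):
  k = 0: a₀ = 8; p₀/q₀ = 8/1; p₀² − 79·q₀² = 64 − 79 = -15.
  k = 1: m = 8, d = 15, a = ⌊(8 + 8)/15⌋ = 1; p/q = (1·8 + 1)/(1·1 + 0) = 9/1; p² − 79·q² = 81 − 79 = 2.
  k = 2: m = 7, d = 2, a = ⌊(8 + 7)/2⌋ = 7; p/q = (7·9 + 8)/(7·1 + 1) = 71/8; p² − 79·q² = 5041 − 5056 = -15.
  k = 3: m = 7, d = 15, a = ⌊(8 + 7)/15⌋ = 1; p/q = (1·71 + 9)/(1·8 + 1) = 80/9; p² − 79·q² = 6400 − 6399 = 1.
  The first convergent with p² − 79·q² = 1 gives the fundamental solution (x₁, y₁) = (80, 9).
Step 2: Apply the recurrence (x_{n+1}, y_{n+1}) = (x₁x_n + 79y₁y_n, x₁y_n + y₁x_n) repeatedly.
  From (x_1, y_1) = (80, 9): x_2 = 80·80 + 79·9·9 = 12799; y_2 = 80·9 + 9·80 = 1440.
  From (x_2, y_2) = (12799, 1440): x_3 = 80·12799 + 79·9·1440 = 2047760; y_3 = 80·1440 + 9·12799 = 230391.
  From (x_3, y_3) = (2047760, 230391): x_4 = 80·2047760 + 79·9·230391 = 327628801; y_4 = 80·230391 + 9·2047760 = 36861120.
  From (x_4, y_4) = (327628801, 36861120): x_5 = 80·327628801 + 79·9·36861120 = 52418560400; y_5 = 80·36861120 + 9·327628801 = 5897548809.
Step 3: Verify x_5² - 79·y_5² = 2747705474408448160000 - 2747705474408448159999 = 1 (should be 1). ✓

(x_1, y_1) = (80, 9); (x_5, y_5) = (52418560400, 5897548809).


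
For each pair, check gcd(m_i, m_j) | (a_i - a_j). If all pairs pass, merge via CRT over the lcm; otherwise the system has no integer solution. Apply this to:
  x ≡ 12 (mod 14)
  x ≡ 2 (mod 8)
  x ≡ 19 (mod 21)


Moduli 14, 8, 21 are not pairwise coprime, so CRT works modulo lcm(m_i) when all pairwise compatibility conditions hold.
Pairwise compatibility: gcd(m_i, m_j) must divide a_i - a_j for every pair.
Merge one congruence at a time:
  Start: x ≡ 12 (mod 14).
  Combine with x ≡ 2 (mod 8): gcd(14, 8) = 2; 2 - 12 = -10, which IS divisible by 2, so compatible.
    Write x = 12 + 14·t and substitute into x ≡ 2 (mod 8): 14·t ≡ 2 − 12 = -10 (mod 8).
    Divide the congruence (and modulus) by g = 2: 7·t ≡ -5 (mod 4).
    Reduce coefficients mod 4: 3·t ≡ 3 (mod 4).
    The inverse of 3 mod 4 is 3 (since 3·3 = 9 = 2·4 + 1), so t ≡ 3·3 = 9 ≡ 1 (mod 4).
    Then x = 12 + 14·1 = 26, valid modulo lcm(14, 8) = 56: x ≡ 26 (mod 56).
  Combine with x ≡ 19 (mod 21): gcd(56, 21) = 7; 19 - 26 = -7, which IS divisible by 7, so compatible.
    Write x = 26 + 56·t and substitute into x ≡ 19 (mod 21): 56·t ≡ 19 − 26 = -7 (mod 21).
    Divide the congruence (and modulus) by g = 7: 8·t ≡ -1 (mod 3).
    Reduce coefficients mod 3: 2·t ≡ 2 (mod 3).
    The inverse of 2 mod 3 is 2 (since 2·2 = 4 = 1·3 + 1), so t ≡ 2·2 = 4 ≡ 1 (mod 3).
    Then x = 26 + 56·1 = 82, valid modulo lcm(56, 21) = 168: x ≡ 82 (mod 168).
Verify: 82 mod 14 = 12, 82 mod 8 = 2, 82 mod 21 = 19.

x ≡ 82 (mod 168).


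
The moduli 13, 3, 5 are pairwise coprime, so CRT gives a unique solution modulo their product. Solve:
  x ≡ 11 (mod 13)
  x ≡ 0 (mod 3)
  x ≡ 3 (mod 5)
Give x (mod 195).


Moduli 13, 3, 5 are pairwise coprime; by CRT there is a unique solution modulo M = 13 · 3 · 5 = 195.
Solve pairwise, accumulating the modulus:
  Start with x ≡ 11 (mod 13).
  Combine with x ≡ 0 (mod 3): since gcd(13, 3) = 1, we get a unique residue mod 39.
    Write x = 11 + 13·t and substitute into x ≡ 0 (mod 3): 13·t ≡ 0 − 11 = -11 (mod 3).
    Reduce coefficients mod 3: 1·t ≡ 1 (mod 3).
    So t ≡ 1 (mod 3).
    Then x = 11 + 13·1 = 24, valid modulo lcm(13, 3) = 39: x ≡ 24 (mod 39).
  Combine with x ≡ 3 (mod 5): since gcd(39, 5) = 1, we get a unique residue mod 195.
    Write x = 24 + 39·t and substitute into x ≡ 3 (mod 5): 39·t ≡ 3 − 24 = -21 (mod 5).
    Reduce coefficients mod 5: 4·t ≡ 4 (mod 5).
    The inverse of 4 mod 5 is 4 (since 4·4 = 16 = 3·5 + 1), so t ≡ 4·4 = 16 ≡ 1 (mod 5).
    Then x = 24 + 39·1 = 63, valid modulo lcm(39, 5) = 195: x ≡ 63 (mod 195).
Verify: 63 mod 13 = 11 ✓, 63 mod 3 = 0 ✓, 63 mod 5 = 3 ✓.

x ≡ 63 (mod 195).


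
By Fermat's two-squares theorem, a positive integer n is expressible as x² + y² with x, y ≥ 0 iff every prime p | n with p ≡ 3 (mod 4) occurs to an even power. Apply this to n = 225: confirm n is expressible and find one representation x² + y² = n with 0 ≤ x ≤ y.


Step 1: Factor n = 225 = 3^2 · 5^2.
Step 2: Check the mod-4 condition on each prime factor: 3 ≡ 3 (mod 4), exponent 2 (must be even); 5 ≡ 1 (mod 4), exponent 2.
All primes ≡ 3 (mod 4) appear to even exponent (or don't appear), so by the two-squares theorem n IS expressible as a sum of two squares.
Step 3: Build a representation. Group n = k² · m with k = 3 and m = 5 · 5 = 25 (a product of primes ≡ 1 (mod 4)); a representation of m scales to one of n via (k·x)² + (k·y)² = k²(x² + y²). Each prime p ≡ 1 (mod 4) is itself a sum of two squares; find a² by testing p − a² for a perfect square:
  5: 5 − 1² = 4 = 2² ⇒ 5 = 1² + 2².
  Combine using the Brahmagupta–Fibonacci identity (a² + b²)(c² + d²) = (ac − bd)² + (ad + bc)² = (ac + bd)² + (ad − bc)²:
  5 · 5 = 25: from (1² + 2²)(1² + 2²), take (1·1 − 2·2, 1·2 + 2·1) = (1 − 4, 2 + 2) = (-3, 4); dropping signs (only squares matter) gives (3, 4); check 3² + 4² = 9 + 16 = 25 ✓.
  Scale by k = 3: (3·3, 3·4) = (9, 12).
Step 4: Order so x ≤ y and verify: 9² + 12² = 81 + 144 = 225 = n. ✓

n = 225 = 9² + 12² (one valid representation with x ≤ y).


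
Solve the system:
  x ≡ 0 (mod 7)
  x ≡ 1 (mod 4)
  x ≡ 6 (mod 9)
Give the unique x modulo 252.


Moduli 7, 4, 9 are pairwise coprime; by CRT there is a unique solution modulo M = 7 · 4 · 9 = 252.
Solve pairwise, accumulating the modulus:
  Start with x ≡ 0 (mod 7).
  Combine with x ≡ 1 (mod 4): since gcd(7, 4) = 1, we get a unique residue mod 28.
    Write x = 0 + 7·t and substitute into x ≡ 1 (mod 4): 7·t ≡ 1 − 0 = 1 (mod 4).
    Reduce coefficients mod 4: 3·t ≡ 1 (mod 4).
    The inverse of 3 mod 4 is 3 (since 3·3 = 9 = 2·4 + 1), so t ≡ 3·1 = 3 ≡ 3 (mod 4).
    Then x = 0 + 7·3 = 21, valid modulo lcm(7, 4) = 28: x ≡ 21 (mod 28).
  Combine with x ≡ 6 (mod 9): since gcd(28, 9) = 1, we get a unique residue mod 252.
    Write x = 21 + 28·t and substitute into x ≡ 6 (mod 9): 28·t ≡ 6 − 21 = -15 (mod 9).
    Reduce coefficients mod 9: 1·t ≡ 3 (mod 9).
    So t ≡ 3 (mod 9).
    Then x = 21 + 28·3 = 105, valid modulo lcm(28, 9) = 252: x ≡ 105 (mod 252).
Verify: 105 mod 7 = 0 ✓, 105 mod 4 = 1 ✓, 105 mod 9 = 6 ✓.

x ≡ 105 (mod 252).


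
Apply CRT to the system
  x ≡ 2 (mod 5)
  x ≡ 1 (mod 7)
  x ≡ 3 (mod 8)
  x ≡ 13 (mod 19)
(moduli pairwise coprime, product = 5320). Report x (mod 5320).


Product of moduli M = 5 · 7 · 8 · 19 = 5320.
Merge one congruence at a time:
  Start: x ≡ 2 (mod 5).
  Combine with x ≡ 1 (mod 7); new modulus lcm = 35.
    Write x = 2 + 5·t and substitute into x ≡ 1 (mod 7): 5·t ≡ 1 − 2 = -1 (mod 7).
    Reduce coefficients mod 7: 5·t ≡ 6 (mod 7).
    The inverse of 5 mod 7 is 3 (since 5·3 = 15 = 2·7 + 1), so t ≡ 3·6 = 18 ≡ 4 (mod 7).
    Then x = 2 + 5·4 = 22, valid modulo lcm(5, 7) = 35: x ≡ 22 (mod 35).
  Combine with x ≡ 3 (mod 8); new modulus lcm = 280.
    Write x = 22 + 35·t and substitute into x ≡ 3 (mod 8): 35·t ≡ 3 − 22 = -19 (mod 8).
    Reduce coefficients mod 8: 3·t ≡ 5 (mod 8).
    The inverse of 3 mod 8 is 3 (since 3·3 = 9 = 1·8 + 1), so t ≡ 3·5 = 15 ≡ 7 (mod 8).
    Then x = 22 + 35·7 = 267, valid modulo lcm(35, 8) = 280: x ≡ 267 (mod 280).
  Combine with x ≡ 13 (mod 19); new modulus lcm = 5320.
    Write x = 267 + 280·t and substitute into x ≡ 13 (mod 19): 280·t ≡ 13 − 267 = -254 (mod 19).
    Reduce coefficients mod 19: 14·t ≡ 12 (mod 19).
    The inverse of 14 mod 19 is 15 (since 14·15 = 210 = 11·19 + 1), so t ≡ 15·12 = 180 ≡ 9 (mod 19).
    Then x = 267 + 280·9 = 2787, valid modulo lcm(280, 19) = 5320: x ≡ 2787 (mod 5320).
Verify against each original: 2787 mod 5 = 2, 2787 mod 7 = 1, 2787 mod 8 = 3, 2787 mod 19 = 13.

x ≡ 2787 (mod 5320).


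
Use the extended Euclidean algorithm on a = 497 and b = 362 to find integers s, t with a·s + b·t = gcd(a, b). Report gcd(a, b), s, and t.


Euclidean algorithm on (497, 362) — divide until remainder is 0:
  497 = 1 · 362 + 135
  362 = 2 · 135 + 92
  135 = 1 · 92 + 43
  92 = 2 · 43 + 6
  43 = 7 · 6 + 1
  6 = 6 · 1 + 0
gcd(497, 362) = 1.
Track Bezout coefficients alongside the remainders: start with r₀ = 497 = a·1 + b·0 (s = 1, t = 0) and r₁ = 362 = a·0 + b·1 (s = 0, t = 1); each new remainder r_{k+1} = r_{k-1} − q_k·r_k inherits s_{k+1} = s_{k-1} − q_k·s_k, t_{k+1} = t_{k-1} − q_k·t_k, so r_k = a·s_k + b·t_k at every step:
  q = 1: r = 135, s = 1 − 1·0 = 1, t = 0 − 1·1 = -1  (check: 497·1 + 362·(-1) = 135)
  q = 2: r = 92, s = 0 − 2·1 = -2, t = 1 − 2·(-1) = 3  (check: 497·(-2) + 362·3 = 92)
  q = 1: r = 43, s = 1 − 1·(-2) = 3, t = -1 − 1·3 = -4  (check: 497·3 + 362·(-4) = 43)
  q = 2: r = 6, s = -2 − 2·3 = -8, t = 3 − 2·(-4) = 11  (check: 497·(-8) + 362·11 = 6)
  q = 7: r = 1, s = 3 − 7·(-8) = 59, t = -4 − 7·11 = -81  (check: 497·59 + 362·(-81) = 1)
The row with r = 1 (the gcd) gives the Bezout coefficients s = 59, t = -81.
Result: 497 · (59) + 362 · (-81) = 1.

gcd(497, 362) = 1; s = 59, t = -81 (check: 497·59 + 362·(-81) = 1).


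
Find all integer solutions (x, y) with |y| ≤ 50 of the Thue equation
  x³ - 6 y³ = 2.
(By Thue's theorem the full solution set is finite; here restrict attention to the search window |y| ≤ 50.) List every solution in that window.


The equation is x³ - 6y³ = 2. For fixed y, x³ = 6·y³ + 2, so a solution requires the RHS to be a perfect cube.
Strategy: iterate y from -50 to 50, compute RHS = 6·y³ + 2, and check whether it is a (positive or negative) perfect cube.
Check small values of y:
  y = 0: RHS = 2 is not a perfect cube.
  y = 1: RHS = 8 = (2)³ ⇒ x = 2 works.
  y = -1: RHS = -4 is not a perfect cube.
  y = 2: RHS = 50 is not a perfect cube.
  y = -2: RHS = -46 is not a perfect cube.
  y = 3: RHS = 164 is not a perfect cube.
  y = -3: RHS = -160 is not a perfect cube.
Continuing the search up to |y| = 50 finds no further solutions beyond those listed.
Collected solutions: (2, 1).

Solutions (with |y| ≤ 50): (2, 1).


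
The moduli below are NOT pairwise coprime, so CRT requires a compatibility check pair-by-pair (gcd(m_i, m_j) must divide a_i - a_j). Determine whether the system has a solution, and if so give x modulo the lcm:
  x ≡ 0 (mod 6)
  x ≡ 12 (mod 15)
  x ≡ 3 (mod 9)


Moduli 6, 15, 9 are not pairwise coprime, so CRT works modulo lcm(m_i) when all pairwise compatibility conditions hold.
Pairwise compatibility: gcd(m_i, m_j) must divide a_i - a_j for every pair.
Merge one congruence at a time:
  Start: x ≡ 0 (mod 6).
  Combine with x ≡ 12 (mod 15): gcd(6, 15) = 3; 12 - 0 = 12, which IS divisible by 3, so compatible.
    Write x = 0 + 6·t and substitute into x ≡ 12 (mod 15): 6·t ≡ 12 − 0 = 12 (mod 15).
    Divide the congruence (and modulus) by g = 3: 2·t ≡ 4 (mod 5).
    The inverse of 2 mod 5 is 3 (since 2·3 = 6 = 1·5 + 1), so t ≡ 3·4 = 12 ≡ 2 (mod 5).
    Then x = 0 + 6·2 = 12, valid modulo lcm(6, 15) = 30: x ≡ 12 (mod 30).
  Combine with x ≡ 3 (mod 9): gcd(30, 9) = 3; 3 - 12 = -9, which IS divisible by 3, so compatible.
    Write x = 12 + 30·t and substitute into x ≡ 3 (mod 9): 30·t ≡ 3 − 12 = -9 (mod 9).
    Divide the congruence (and modulus) by g = 3: 10·t ≡ -3 (mod 3).
    Reduce coefficients mod 3: 1·t ≡ 0 (mod 3).
    So t ≡ 0 (mod 3).
    Then x = 12 + 30·0 = 12, valid modulo lcm(30, 9) = 90: x ≡ 12 (mod 90).
Verify: 12 mod 6 = 0, 12 mod 15 = 12, 12 mod 9 = 3.

x ≡ 12 (mod 90).


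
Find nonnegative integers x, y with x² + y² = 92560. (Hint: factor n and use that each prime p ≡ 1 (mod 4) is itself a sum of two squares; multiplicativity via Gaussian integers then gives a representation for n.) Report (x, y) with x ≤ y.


Step 1: Factor n = 92560 = 2^4 · 5 · 13 · 89.
Step 2: Check the mod-4 condition on each prime factor: 2 = 2 (special); 5 ≡ 1 (mod 4), exponent 1; 13 ≡ 1 (mod 4), exponent 1; 89 ≡ 1 (mod 4), exponent 1.
All primes ≡ 3 (mod 4) appear to even exponent (or don't appear), so by the two-squares theorem n IS expressible as a sum of two squares.
Step 3: Build a representation. Group n = k² · m with k = 4 and m = 5 · 13 · 89 = 5785 (a product of primes ≡ 1 (mod 4)); a representation of m scales to one of n via (k·x)² + (k·y)² = k²(x² + y²). Each prime p ≡ 1 (mod 4) is itself a sum of two squares; find a² by testing p − a² for a perfect square:
  5: 5 − 1² = 4 = 2² ⇒ 5 = 1² + 2².
  13: 13 − 1² = 12, 13 − 2² = 9 = 3² ⇒ 13 = 2² + 3².
  89: 89 − 1² = 88, 89 − 2² = 85, 89 − 3² = 80, 89 − 4² = 73, 89 − 5² = 64 = 8² ⇒ 89 = 5² + 8².
  Combine using the Brahmagupta–Fibonacci identity (a² + b²)(c² + d²) = (ac − bd)² + (ad + bc)² = (ac + bd)² + (ad − bc)²:
  5 · 13 = 65: from (1² + 2²)(2² + 3²), take (1·2 − 2·3, 1·3 + 2·2) = (2 − 6, 3 + 4) = (-4, 7); dropping signs (only squares matter) gives (4, 7); check 4² + 7² = 16 + 49 = 65 ✓.
  65 · 89 = 5785: from (4² + 7²)(5² + 8²), take (4·5 − 7·8, 4·8 + 7·5) = (20 − 56, 32 + 35) = (-36, 67); dropping signs (only squares matter) gives (36, 67); check 36² + 67² = 1296 + 4489 = 5785 ✓.
  Scale by k = 4: (4·36, 4·67) = (144, 268).
Step 4: Order so x ≤ y and verify: 144² + 268² = 20736 + 71824 = 92560 = n. ✓

n = 92560 = 144² + 268² (one valid representation with x ≤ y).


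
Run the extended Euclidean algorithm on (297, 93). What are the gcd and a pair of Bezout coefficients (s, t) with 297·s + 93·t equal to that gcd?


Euclidean algorithm on (297, 93) — divide until remainder is 0:
  297 = 3 · 93 + 18
  93 = 5 · 18 + 3
  18 = 6 · 3 + 0
gcd(297, 93) = 3.
Track Bezout coefficients alongside the remainders: start with r₀ = 297 = a·1 + b·0 (s = 1, t = 0) and r₁ = 93 = a·0 + b·1 (s = 0, t = 1); each new remainder r_{k+1} = r_{k-1} − q_k·r_k inherits s_{k+1} = s_{k-1} − q_k·s_k, t_{k+1} = t_{k-1} − q_k·t_k, so r_k = a·s_k + b·t_k at every step:
  q = 3: r = 18, s = 1 − 3·0 = 1, t = 0 − 3·1 = -3  (check: 297·1 + 93·(-3) = 18)
  q = 5: r = 3, s = 0 − 5·1 = -5, t = 1 − 5·(-3) = 16  (check: 297·(-5) + 93·16 = 3)
The row with r = 3 (the gcd) gives the Bezout coefficients s = -5, t = 16.
Result: 297 · (-5) + 93 · (16) = 3.

gcd(297, 93) = 3; s = -5, t = 16 (check: 297·(-5) + 93·16 = 3).


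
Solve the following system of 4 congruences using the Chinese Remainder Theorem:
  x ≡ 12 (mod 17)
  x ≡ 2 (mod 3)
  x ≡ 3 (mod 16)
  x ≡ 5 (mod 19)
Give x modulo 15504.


Product of moduli M = 17 · 3 · 16 · 19 = 15504.
Merge one congruence at a time:
  Start: x ≡ 12 (mod 17).
  Combine with x ≡ 2 (mod 3); new modulus lcm = 51.
    Write x = 12 + 17·t and substitute into x ≡ 2 (mod 3): 17·t ≡ 2 − 12 = -10 (mod 3).
    Reduce coefficients mod 3: 2·t ≡ 2 (mod 3).
    The inverse of 2 mod 3 is 2 (since 2·2 = 4 = 1·3 + 1), so t ≡ 2·2 = 4 ≡ 1 (mod 3).
    Then x = 12 + 17·1 = 29, valid modulo lcm(17, 3) = 51: x ≡ 29 (mod 51).
  Combine with x ≡ 3 (mod 16); new modulus lcm = 816.
    Write x = 29 + 51·t and substitute into x ≡ 3 (mod 16): 51·t ≡ 3 − 29 = -26 (mod 16).
    Reduce coefficients mod 16: 3·t ≡ 6 (mod 16).
    The inverse of 3 mod 16 is 11 (since 3·11 = 33 = 2·16 + 1), so t ≡ 11·6 = 66 ≡ 2 (mod 16).
    Then x = 29 + 51·2 = 131, valid modulo lcm(51, 16) = 816: x ≡ 131 (mod 816).
  Combine with x ≡ 5 (mod 19); new modulus lcm = 15504.
    Write x = 131 + 816·t and substitute into x ≡ 5 (mod 19): 816·t ≡ 5 − 131 = -126 (mod 19).
    Reduce coefficients mod 19: 18·t ≡ 7 (mod 19).
    The inverse of 18 mod 19 is 18 (since 18·18 = 324 = 17·19 + 1), so t ≡ 18·7 = 126 ≡ 12 (mod 19).
    Then x = 131 + 816·12 = 9923, valid modulo lcm(816, 19) = 15504: x ≡ 9923 (mod 15504).
Verify against each original: 9923 mod 17 = 12, 9923 mod 3 = 2, 9923 mod 16 = 3, 9923 mod 19 = 5.

x ≡ 9923 (mod 15504).


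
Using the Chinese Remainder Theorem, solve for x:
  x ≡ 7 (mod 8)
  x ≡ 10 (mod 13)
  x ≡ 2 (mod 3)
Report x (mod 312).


Moduli 8, 13, 3 are pairwise coprime; by CRT there is a unique solution modulo M = 8 · 13 · 3 = 312.
Solve pairwise, accumulating the modulus:
  Start with x ≡ 7 (mod 8).
  Combine with x ≡ 10 (mod 13): since gcd(8, 13) = 1, we get a unique residue mod 104.
    Write x = 7 + 8·t and substitute into x ≡ 10 (mod 13): 8·t ≡ 10 − 7 = 3 (mod 13).
    The inverse of 8 mod 13 is 5 (since 8·5 = 40 = 3·13 + 1), so t ≡ 5·3 = 15 ≡ 2 (mod 13).
    Then x = 7 + 8·2 = 23, valid modulo lcm(8, 13) = 104: x ≡ 23 (mod 104).
  Combine with x ≡ 2 (mod 3): since gcd(104, 3) = 1, we get a unique residue mod 312.
    Write x = 23 + 104·t and substitute into x ≡ 2 (mod 3): 104·t ≡ 2 − 23 = -21 (mod 3).
    Reduce coefficients mod 3: 2·t ≡ 0 (mod 3).
    The inverse of 2 mod 3 is 2 (since 2·2 = 4 = 1·3 + 1), so t ≡ 2·0 = 0 ≡ 0 (mod 3).
    Then x = 23 + 104·0 = 23, valid modulo lcm(104, 3) = 312: x ≡ 23 (mod 312).
Verify: 23 mod 8 = 7 ✓, 23 mod 13 = 10 ✓, 23 mod 3 = 2 ✓.

x ≡ 23 (mod 312).


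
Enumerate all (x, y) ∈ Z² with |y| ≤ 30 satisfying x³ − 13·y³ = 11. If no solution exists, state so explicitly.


The equation is x³ - 13y³ = 11. For fixed y, x³ = 13·y³ + 11, so a solution requires the RHS to be a perfect cube.
Strategy: iterate y from -30 to 30, compute RHS = 13·y³ + 11, and check whether it is a (positive or negative) perfect cube.
Check small values of y:
  y = 0: RHS = 11 is not a perfect cube.
  y = 1: RHS = 24 is not a perfect cube.
  y = -1: RHS = -2 is not a perfect cube.
  y = 2: RHS = 115 is not a perfect cube.
  y = -2: RHS = -93 is not a perfect cube.
  y = 3: RHS = 362 is not a perfect cube.
  y = -3: RHS = -340 is not a perfect cube.
Continuing the search up to |y| = 30 finds no solutions either.
No (x, y) in the scanned range satisfies the equation.

No integer solutions with |y| ≤ 30.


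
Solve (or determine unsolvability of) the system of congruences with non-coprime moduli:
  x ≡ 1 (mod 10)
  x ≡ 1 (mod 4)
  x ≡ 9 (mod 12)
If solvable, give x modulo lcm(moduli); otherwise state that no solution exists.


Moduli 10, 4, 12 are not pairwise coprime, so CRT works modulo lcm(m_i) when all pairwise compatibility conditions hold.
Pairwise compatibility: gcd(m_i, m_j) must divide a_i - a_j for every pair.
Merge one congruence at a time:
  Start: x ≡ 1 (mod 10).
  Combine with x ≡ 1 (mod 4): gcd(10, 4) = 2; 1 - 1 = 0, which IS divisible by 2, so compatible.
    Write x = 1 + 10·t and substitute into x ≡ 1 (mod 4): 10·t ≡ 1 − 1 = 0 (mod 4).
    Divide the congruence (and modulus) by g = 2: 5·t ≡ 0 (mod 2).
    Reduce coefficients mod 2: 1·t ≡ 0 (mod 2).
    So t ≡ 0 (mod 2).
    Then x = 1 + 10·0 = 1, valid modulo lcm(10, 4) = 20: x ≡ 1 (mod 20).
  Combine with x ≡ 9 (mod 12): gcd(20, 12) = 4; 9 - 1 = 8, which IS divisible by 4, so compatible.
    Write x = 1 + 20·t and substitute into x ≡ 9 (mod 12): 20·t ≡ 9 − 1 = 8 (mod 12).
    Divide the congruence (and modulus) by g = 4: 5·t ≡ 2 (mod 3).
    Reduce coefficients mod 3: 2·t ≡ 2 (mod 3).
    The inverse of 2 mod 3 is 2 (since 2·2 = 4 = 1·3 + 1), so t ≡ 2·2 = 4 ≡ 1 (mod 3).
    Then x = 1 + 20·1 = 21, valid modulo lcm(20, 12) = 60: x ≡ 21 (mod 60).
Verify: 21 mod 10 = 1, 21 mod 4 = 1, 21 mod 12 = 9.

x ≡ 21 (mod 60).


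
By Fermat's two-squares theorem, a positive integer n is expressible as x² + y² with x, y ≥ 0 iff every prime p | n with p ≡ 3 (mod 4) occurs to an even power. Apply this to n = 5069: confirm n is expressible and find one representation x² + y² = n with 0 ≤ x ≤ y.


Step 1: Factor n = 5069 = 37 · 137.
Step 2: Check the mod-4 condition on each prime factor: 37 ≡ 1 (mod 4), exponent 1; 137 ≡ 1 (mod 4), exponent 1.
All primes ≡ 3 (mod 4) appear to even exponent (or don't appear), so by the two-squares theorem n IS expressible as a sum of two squares.
Step 3: Build a representation. Here n = 37 · 137 is a product of primes ≡ 1 (mod 4). Each prime p ≡ 1 (mod 4) is itself a sum of two squares; find a² by testing p − a² for a perfect square:
  37: 37 − 1² = 36 = 6² ⇒ 37 = 1² + 6².
  137: 137 − 1² = 136, 137 − 2² = 133, 137 − 3² = 128, 137 − 4² = 121 = 11² ⇒ 137 = 4² + 11².
  Combine using the Brahmagupta–Fibonacci identity (a² + b²)(c² + d²) = (ac − bd)² + (ad + bc)² = (ac + bd)² + (ad − bc)²:
  37 · 137 = 5069: from (1² + 6²)(4² + 11²), take (1·4 − 6·11, 1·11 + 6·4) = (4 − 66, 11 + 24) = (-62, 35); dropping signs (only squares matter) gives (62, 35); check 62² + 35² = 3844 + 1225 = 5069 ✓.
Step 4: Order so x ≤ y and verify: 35² + 62² = 1225 + 3844 = 5069 = n. ✓

n = 5069 = 35² + 62² (one valid representation with x ≤ y).


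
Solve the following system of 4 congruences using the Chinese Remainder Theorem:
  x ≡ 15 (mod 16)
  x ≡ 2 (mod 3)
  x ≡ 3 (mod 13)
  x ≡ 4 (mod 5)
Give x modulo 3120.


Product of moduli M = 16 · 3 · 13 · 5 = 3120.
Merge one congruence at a time:
  Start: x ≡ 15 (mod 16).
  Combine with x ≡ 2 (mod 3); new modulus lcm = 48.
    Write x = 15 + 16·t and substitute into x ≡ 2 (mod 3): 16·t ≡ 2 − 15 = -13 (mod 3).
    Reduce coefficients mod 3: 1·t ≡ 2 (mod 3).
    So t ≡ 2 (mod 3).
    Then x = 15 + 16·2 = 47, valid modulo lcm(16, 3) = 48: x ≡ 47 (mod 48).
  Combine with x ≡ 3 (mod 13); new modulus lcm = 624.
    Write x = 47 + 48·t and substitute into x ≡ 3 (mod 13): 48·t ≡ 3 − 47 = -44 (mod 13).
    Reduce coefficients mod 13: 9·t ≡ 8 (mod 13).
    The inverse of 9 mod 13 is 3 (since 9·3 = 27 = 2·13 + 1), so t ≡ 3·8 = 24 ≡ 11 (mod 13).
    Then x = 47 + 48·11 = 575, valid modulo lcm(48, 13) = 624: x ≡ 575 (mod 624).
  Combine with x ≡ 4 (mod 5); new modulus lcm = 3120.
    Write x = 575 + 624·t and substitute into x ≡ 4 (mod 5): 624·t ≡ 4 − 575 = -571 (mod 5).
    Reduce coefficients mod 5: 4·t ≡ 4 (mod 5).
    The inverse of 4 mod 5 is 4 (since 4·4 = 16 = 3·5 + 1), so t ≡ 4·4 = 16 ≡ 1 (mod 5).
    Then x = 575 + 624·1 = 1199, valid modulo lcm(624, 5) = 3120: x ≡ 1199 (mod 3120).
Verify against each original: 1199 mod 16 = 15, 1199 mod 3 = 2, 1199 mod 13 = 3, 1199 mod 5 = 4.

x ≡ 1199 (mod 3120).


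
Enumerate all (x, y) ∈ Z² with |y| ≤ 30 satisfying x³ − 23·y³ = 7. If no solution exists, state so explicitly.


The equation is x³ - 23y³ = 7. For fixed y, x³ = 23·y³ + 7, so a solution requires the RHS to be a perfect cube.
Strategy: iterate y from -30 to 30, compute RHS = 23·y³ + 7, and check whether it is a (positive or negative) perfect cube.
Check small values of y:
  y = 0: RHS = 7 is not a perfect cube.
  y = 1: RHS = 30 is not a perfect cube.
  y = -1: RHS = -16 is not a perfect cube.
  y = 2: RHS = 191 is not a perfect cube.
  y = -2: RHS = -177 is not a perfect cube.
  y = 3: RHS = 628 is not a perfect cube.
  y = -3: RHS = -614 is not a perfect cube.
Continuing the search up to |y| = 30 finds no solutions either.
No (x, y) in the scanned range satisfies the equation.

No integer solutions with |y| ≤ 30.


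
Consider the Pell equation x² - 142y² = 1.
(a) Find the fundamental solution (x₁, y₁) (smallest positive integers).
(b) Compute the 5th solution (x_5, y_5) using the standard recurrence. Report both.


Step 1: Find the fundamental solution (x₁, y₁) of x² - 142y² = 1.
  Expand √142 as a continued fraction. a₀ = ⌊√142⌋ = 11; iterate m_{k+1} = d_k·a_k − m_k, d_{k+1} = (142 − m_{k+1}²)/d_k, a_{k+1} = ⌊(a₀ + m_{k+1})/d_{k+1}⌋ (starting m₀ = 0, d₀ = 1), with convergents p_k = a_k·p_{k-1} + p_{k-2}, q_k = a_k·q_{k-1} + q_{k-2} (p₋₁ = 1, q₋₁ = 0):
  k = 0: a₀ = 11; p₀/q₀ = 11/1; p₀² − 142·q₀² = 121 − 142 = -21.
  k = 1: m = 11, d = 21, a = ⌊(11 + 11)/21⌋ = 1; p/q = (1·11 + 1)/(1·1 + 0) = 12/1; p² − 142·q² = 144 − 142 = 2.
  k = 2: m = 10, d = 2, a = ⌊(11 + 10)/2⌋ = 10; p/q = (10·12 + 11)/(10·1 + 1) = 131/11; p² − 142·q² = 17161 − 17182 = -21.
  k = 3: m = 10, d = 21, a = ⌊(11 + 10)/21⌋ = 1; p/q = (1·131 + 12)/(1·11 + 1) = 143/12; p² − 142·q² = 20449 − 20448 = 1.
  The first convergent with p² − 142·q² = 1 gives the fundamental solution (x₁, y₁) = (143, 12).
Step 2: Apply the recurrence (x_{n+1}, y_{n+1}) = (x₁x_n + 142y₁y_n, x₁y_n + y₁x_n) repeatedly.
  From (x_1, y_1) = (143, 12): x_2 = 143·143 + 142·12·12 = 40897; y_2 = 143·12 + 12·143 = 3432.
  From (x_2, y_2) = (40897, 3432): x_3 = 143·40897 + 142·12·3432 = 11696399; y_3 = 143·3432 + 12·40897 = 981540.
  From (x_3, y_3) = (11696399, 981540): x_4 = 143·11696399 + 142·12·981540 = 3345129217; y_4 = 143·981540 + 12·11696399 = 280717008.
  From (x_4, y_4) = (3345129217, 280717008): x_5 = 143·3345129217 + 142·12·280717008 = 956695259663; y_5 = 143·280717008 + 12·3345129217 = 80284082748.
Step 3: Verify x_5² - 142·y_5² = 915265819861654994873569 - 915265819861654994873568 = 1 (should be 1). ✓

(x_1, y_1) = (143, 12); (x_5, y_5) = (956695259663, 80284082748).


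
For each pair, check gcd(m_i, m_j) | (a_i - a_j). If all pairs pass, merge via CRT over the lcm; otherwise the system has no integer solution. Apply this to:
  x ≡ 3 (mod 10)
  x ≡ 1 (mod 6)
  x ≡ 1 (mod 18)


Moduli 10, 6, 18 are not pairwise coprime, so CRT works modulo lcm(m_i) when all pairwise compatibility conditions hold.
Pairwise compatibility: gcd(m_i, m_j) must divide a_i - a_j for every pair.
Merge one congruence at a time:
  Start: x ≡ 3 (mod 10).
  Combine with x ≡ 1 (mod 6): gcd(10, 6) = 2; 1 - 3 = -2, which IS divisible by 2, so compatible.
    Write x = 3 + 10·t and substitute into x ≡ 1 (mod 6): 10·t ≡ 1 − 3 = -2 (mod 6).
    Divide the congruence (and modulus) by g = 2: 5·t ≡ -1 (mod 3).
    Reduce coefficients mod 3: 2·t ≡ 2 (mod 3).
    The inverse of 2 mod 3 is 2 (since 2·2 = 4 = 1·3 + 1), so t ≡ 2·2 = 4 ≡ 1 (mod 3).
    Then x = 3 + 10·1 = 13, valid modulo lcm(10, 6) = 30: x ≡ 13 (mod 30).
  Combine with x ≡ 1 (mod 18): gcd(30, 18) = 6; 1 - 13 = -12, which IS divisible by 6, so compatible.
    Write x = 13 + 30·t and substitute into x ≡ 1 (mod 18): 30·t ≡ 1 − 13 = -12 (mod 18).
    Divide the congruence (and modulus) by g = 6: 5·t ≡ -2 (mod 3).
    Reduce coefficients mod 3: 2·t ≡ 1 (mod 3).
    The inverse of 2 mod 3 is 2 (since 2·2 = 4 = 1·3 + 1), so t ≡ 2·1 = 2 ≡ 2 (mod 3).
    Then x = 13 + 30·2 = 73, valid modulo lcm(30, 18) = 90: x ≡ 73 (mod 90).
Verify: 73 mod 10 = 3, 73 mod 6 = 1, 73 mod 18 = 1.

x ≡ 73 (mod 90).


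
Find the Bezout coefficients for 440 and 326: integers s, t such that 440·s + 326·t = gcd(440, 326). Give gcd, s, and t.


Euclidean algorithm on (440, 326) — divide until remainder is 0:
  440 = 1 · 326 + 114
  326 = 2 · 114 + 98
  114 = 1 · 98 + 16
  98 = 6 · 16 + 2
  16 = 8 · 2 + 0
gcd(440, 326) = 2.
Track Bezout coefficients alongside the remainders: start with r₀ = 440 = a·1 + b·0 (s = 1, t = 0) and r₁ = 326 = a·0 + b·1 (s = 0, t = 1); each new remainder r_{k+1} = r_{k-1} − q_k·r_k inherits s_{k+1} = s_{k-1} − q_k·s_k, t_{k+1} = t_{k-1} − q_k·t_k, so r_k = a·s_k + b·t_k at every step:
  q = 1: r = 114, s = 1 − 1·0 = 1, t = 0 − 1·1 = -1  (check: 440·1 + 326·(-1) = 114)
  q = 2: r = 98, s = 0 − 2·1 = -2, t = 1 − 2·(-1) = 3  (check: 440·(-2) + 326·3 = 98)
  q = 1: r = 16, s = 1 − 1·(-2) = 3, t = -1 − 1·3 = -4  (check: 440·3 + 326·(-4) = 16)
  q = 6: r = 2, s = -2 − 6·3 = -20, t = 3 − 6·(-4) = 27  (check: 440·(-20) + 326·27 = 2)
The row with r = 2 (the gcd) gives the Bezout coefficients s = -20, t = 27.
Result: 440 · (-20) + 326 · (27) = 2.

gcd(440, 326) = 2; s = -20, t = 27 (check: 440·(-20) + 326·27 = 2).


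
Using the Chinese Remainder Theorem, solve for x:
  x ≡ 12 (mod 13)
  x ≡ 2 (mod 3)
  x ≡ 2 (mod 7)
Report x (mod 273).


Moduli 13, 3, 7 are pairwise coprime; by CRT there is a unique solution modulo M = 13 · 3 · 7 = 273.
Solve pairwise, accumulating the modulus:
  Start with x ≡ 12 (mod 13).
  Combine with x ≡ 2 (mod 3): since gcd(13, 3) = 1, we get a unique residue mod 39.
    Write x = 12 + 13·t and substitute into x ≡ 2 (mod 3): 13·t ≡ 2 − 12 = -10 (mod 3).
    Reduce coefficients mod 3: 1·t ≡ 2 (mod 3).
    So t ≡ 2 (mod 3).
    Then x = 12 + 13·2 = 38, valid modulo lcm(13, 3) = 39: x ≡ 38 (mod 39).
  Combine with x ≡ 2 (mod 7): since gcd(39, 7) = 1, we get a unique residue mod 273.
    Write x = 38 + 39·t and substitute into x ≡ 2 (mod 7): 39·t ≡ 2 − 38 = -36 (mod 7).
    Reduce coefficients mod 7: 4·t ≡ 6 (mod 7).
    The inverse of 4 mod 7 is 2 (since 4·2 = 8 = 1·7 + 1), so t ≡ 2·6 = 12 ≡ 5 (mod 7).
    Then x = 38 + 39·5 = 233, valid modulo lcm(39, 7) = 273: x ≡ 233 (mod 273).
Verify: 233 mod 13 = 12 ✓, 233 mod 3 = 2 ✓, 233 mod 7 = 2 ✓.

x ≡ 233 (mod 273).
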